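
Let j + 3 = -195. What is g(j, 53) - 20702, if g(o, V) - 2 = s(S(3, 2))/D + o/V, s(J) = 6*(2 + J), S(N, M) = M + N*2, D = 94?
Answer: -51571416/2491 ≈ -20703.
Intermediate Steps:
j = -198 (j = -3 - 195 = -198)
S(N, M) = M + 2*N
s(J) = 12 + 6*J
g(o, V) = 124/47 + o/V (g(o, V) = 2 + ((12 + 6*(2 + 2*3))/94 + o/V) = 2 + ((12 + 6*(2 + 6))*(1/94) + o/V) = 2 + ((12 + 6*8)*(1/94) + o/V) = 2 + ((12 + 48)*(1/94) + o/V) = 2 + (60*(1/94) + o/V) = 2 + (30/47 + o/V) = 124/47 + o/V)
g(j, 53) - 20702 = (124/47 - 198/53) - 20702 = -2734/2491 - 20702 = -51571416/2491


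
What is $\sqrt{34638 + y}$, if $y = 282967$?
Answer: $\sqrt{317605} \approx 563.56$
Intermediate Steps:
$\sqrt{34638 + y} = \sqrt{34638 + 282967} = \sqrt{317605}$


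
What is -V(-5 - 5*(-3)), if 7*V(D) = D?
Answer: -10/7 ≈ -1.4286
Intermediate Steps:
V(D) = D/7
-V(-5 - 5*(-3)) = -(-5 - 5*(-3))/7 = -(-5 + 15)/7 = -10/7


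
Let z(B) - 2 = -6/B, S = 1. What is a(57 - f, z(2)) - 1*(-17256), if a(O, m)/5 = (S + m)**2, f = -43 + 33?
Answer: 17256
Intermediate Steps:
f = -10
z(B) = 2 - 6/B
a(O, m) = 5*(1 + m)**2
a(57 - f, z(2)) - 1*(-17256) = 5*(1 + (2 - 6/2))**2 - 1*(-17256) = 5*(1 + (2 - 6*1/2))**2 + 17256 = 5*(1 + (2 - 3))**2 + 17256 = 5*(1 - 1)**2 + 17256 = 5*0**2 + 17256 = 5*0 + 17256 = 0 + 17256 = 17256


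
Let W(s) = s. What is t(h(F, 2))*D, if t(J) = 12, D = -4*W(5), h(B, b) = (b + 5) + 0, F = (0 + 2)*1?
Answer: -240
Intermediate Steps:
F = 2 (F = 2*1 = 2)
h(B, b) = 5 + b (h(B, b) = (5 + b) + 0 = 5 + b)
D = -20 (D = -4*5 = -20)
t(h(F, 2))*D = 12*(-20) = -240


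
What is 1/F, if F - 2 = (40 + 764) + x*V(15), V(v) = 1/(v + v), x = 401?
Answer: 30/24581 ≈ 0.0012205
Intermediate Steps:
V(v) = 1/(2*v)
F = 24581/30 (F = 2 + ((40 + 764) + 401*((½)/15)) = 2 + (804 + 401*((½)*(1/15))) = 2 + (804 + 401*(1/30)) = 2 + (804 + 401/30) = 2 + 24521/30 = 24581/30 ≈ 819.37)
1/F = 1/(24581/30) = 30/24581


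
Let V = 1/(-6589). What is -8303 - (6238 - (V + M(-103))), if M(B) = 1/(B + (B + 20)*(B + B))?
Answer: -13457041241/925455 ≈ -14541.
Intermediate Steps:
V = -1/6589 ≈ -0.00015177
M(B) = 1/(B + 2*B*(20 + B)) (M(B) = 1/(B + (20 + B)*(2*B)) = 1/(B + 2*B*(20 + B)))
-8303 - (6238 - (V + M(-103))) = -8303 - (6238 - (-1/6589 + 1/((-103)*(41 + 2*(-103))))) = -8303 - (6238 - (-1/6589 - 1/(103*(41 - 206)))) = -8303 - (6238 - (-1/6589 - 1/103/(-165))) = -8303 - (6238 - (-1/6589 - 1/103*(-1/165))) = -8303 - (6238 - (-1/6589 + 1/16995)) = -8303 - (6238 - 1*(-86/925455)) = -8303 - (6238 + 86/925455) = -8303 - 1*5772988376/925455 = -8303 - 5772988376/925455 = -13457041241/925455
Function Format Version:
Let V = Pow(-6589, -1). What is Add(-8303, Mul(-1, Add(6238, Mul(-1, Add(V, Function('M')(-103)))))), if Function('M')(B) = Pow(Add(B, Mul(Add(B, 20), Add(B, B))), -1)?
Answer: Rational(-13457041241, 925455) ≈ -14541.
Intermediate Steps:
V = Rational(-1, 6589) ≈ -0.00015177
Function('M')(B) = Pow(Add(B, Mul(2, B, Add(20, B))), -1) (Function('M')(B) = Pow(Add(B, Mul(Add(20, B), Mul(2, B))), -1) = Pow(Add(B, Mul(2, B, Add(20, B))), -1))
Add(-8303, Mul(-1, Add(6238, Mul(-1, Add(V, Function('M')(-103)))))) = Add(-8303, Mul(-1, Add(6238, Mul(-1, Add(Rational(-1, 6589), Mul(Pow(-103, -1), Pow(Add(41, Mul(2, -103)), -1))))))) = Add(-8303, Mul(-1, Add(6238, Mul(-1, Add(Rational(-1, 6589), Mul(Rational(-1, 103), Pow(Add(41, -206), -1))))))) = Add(-8303, Mul(-1, Add(6238, Mul(-1, Add(Rational(-1, 6589), Mul(Rational(-1, 103), Pow(-165, -1))))))) = Add(-8303, Mul(-1, Add(6238, Mul(-1, Add(Rational(-1, 6589), Mul(Rational(-1, 103), Rational(-1, 165))))))) = Add(-8303, Mul(-1, Add(6238, Mul(-1, Add(Rational(-1, 6589), Rational(1, 16995)))))) = Add(-8303, Mul(-1, Add(6238, Mul(-1, Rational(-86, 925455))))) = Add(-8303, Mul(-1, Add(6238, Rational(86, 925455)))) = Add(-8303, Mul(-1, Rational(5772988376, 925455))) = Add(-8303, Rational(-5772988376, 925455)) = Rational(-13457041241, 925455)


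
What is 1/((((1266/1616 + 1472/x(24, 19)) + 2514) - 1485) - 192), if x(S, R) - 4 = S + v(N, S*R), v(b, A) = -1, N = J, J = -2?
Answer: 21816/19466459 ≈ 0.0011207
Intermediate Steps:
N = -2
x(S, R) = 3 + S (x(S, R) = 4 + (S - 1) = 4 + (-1 + S) = 3 + S)
1/((((1266/1616 + 1472/x(24, 19)) + 2514) - 1485) - 192) = 1/((((1266/1616 + 1472/(3 + 24)) + 2514) - 1485) - 192) = 1/((((1266*(1/1616) + 1472/27) + 2514) - 1485) - 192) = 1/((((633/808 + 1472*(1/27)) + 2514) - 1485) - 192) = 1/((((633/808 + 1472/27) + 2514) - 1485) - 192) = 1/(((1206467/21816 + 2514) - 1485) - 192) = 1/((56051891/21816 - 1485) - 192) = 1/(23655131/21816 - 192) = 1/(19466459/21816) = 21816/19466459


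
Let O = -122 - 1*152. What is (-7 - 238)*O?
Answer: 67130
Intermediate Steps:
O = -274 (O = -122 - 152 = -274)
(-7 - 238)*O = (-7 - 238)*(-274) = -245*(-274) = 67130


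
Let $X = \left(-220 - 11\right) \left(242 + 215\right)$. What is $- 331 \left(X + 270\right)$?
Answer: $34853307$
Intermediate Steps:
$X = -105567$ ($X = \left(-231\right) 457 = -105567$)
$- 331 \left(X + 270\right) = - 331 \left(-105567 + 270\right) = \left(-331\right) \left(-105297\right) = 34853307$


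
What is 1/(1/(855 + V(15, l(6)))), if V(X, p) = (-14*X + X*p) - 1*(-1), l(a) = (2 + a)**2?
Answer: 1606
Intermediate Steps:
V(X, p) = 1 - 14*X + X*p (V(X, p) = (-14*X + X*p) + 1 = 1 - 14*X + X*p)
1/(1/(855 + V(15, l(6)))) = 1/(1/(855 + (1 - 14*15 + 15*(2 + 6)**2))) = 1/(1/(855 + (1 - 210 + 15*8**2))) = 1/(1/(855 + (1 - 210 + 15*64))) = 1/(1/(855 + (1 - 210 + 960))) = 1/(1/(855 + 751)) = 1/(1/1606) = 1606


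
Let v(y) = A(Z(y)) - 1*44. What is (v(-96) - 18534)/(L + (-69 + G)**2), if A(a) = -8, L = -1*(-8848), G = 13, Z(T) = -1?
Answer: -9293/5992 ≈ -1.5509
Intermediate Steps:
L = 8848
v(y) = -52 (v(y) = -8 - 1*44 = -8 - 44 = -52)
(v(-96) - 18534)/(L + (-69 + G)**2) = (-52 - 18534)/(8848 + (-69 + 13)**2) = -18586/(8848 + (-56)**2) = -18586/(8848 + 3136) = -18586/11984 = -18586*1/11984 = -9293/5992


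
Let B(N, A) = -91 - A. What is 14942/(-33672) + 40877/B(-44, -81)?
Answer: -344139941/84180 ≈ -4088.1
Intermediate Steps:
14942/(-33672) + 40877/B(-44, -81) = 14942/(-33672) + 40877/(-91 - 1*(-81)) = 14942*(-1/33672) + 40877/(-91 + 81) = -7471/16836 + 40877/(-10) = -7471/16836 + 40877*(-1/10) = -7471/16836 - 40877/10 = -344139941/84180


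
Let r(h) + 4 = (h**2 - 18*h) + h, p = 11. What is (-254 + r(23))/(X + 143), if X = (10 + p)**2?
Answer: -15/73 ≈ -0.20548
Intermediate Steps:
r(h) = -4 + h**2 - 17*h (r(h) = -4 + ((h**2 - 18*h) + h) = -4 + (h**2 - 17*h) = -4 + h**2 - 17*h)
X = 441 (X = (10 + 11)**2 = 21**2 = 441)
(-254 + r(23))/(X + 143) = (-254 + (-4 + 23**2 - 17*23))/(441 + 143) = (-254 + (-4 + 529 - 391))/584 = (-254 + 134)*(1/584) = -120*1/584 = -15/73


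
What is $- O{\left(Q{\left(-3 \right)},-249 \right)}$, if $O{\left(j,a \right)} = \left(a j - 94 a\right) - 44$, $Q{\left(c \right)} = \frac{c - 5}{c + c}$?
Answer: $-23030$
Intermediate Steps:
$Q{\left(c \right)} = \frac{-5 + c}{2 c}$
$O{\left(j,a \right)} = -44 - 94 a + a j$ ($O{\left(j,a \right)} = \left(- 94 a + a j\right) - 44 = -44 - 94 a + a j$)
$- O{\left(Q{\left(-3 \right)},-249 \right)} = - (-44 - -23406 - 249 \frac{-5 - 3}{2 \left(-3\right)}) = - (-44 + 23406 - 249 \cdot \frac{1}{2} \left(- \frac{1}{3}\right) \left(-8\right)) = - (-44 + 23406 - 332) = \left(-1\right) 23030 = -23030$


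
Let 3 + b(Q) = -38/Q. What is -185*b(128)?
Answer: 39035/64 ≈ 609.92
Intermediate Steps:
b(Q) = -3 - 38/Q
-185*b(128) = -185*(-3 - 38/128) = -185*(-3 - 38*1/128) = -185*(-3 - 19/64) = -185*(-211/64) = 39035/64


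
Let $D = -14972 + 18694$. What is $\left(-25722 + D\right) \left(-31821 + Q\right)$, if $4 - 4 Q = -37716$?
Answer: $492602000$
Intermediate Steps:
$Q = 9430$ ($Q = 1 - -9429 = 1 + 9429 = 9430$)
$D = 3722$
$\left(-25722 + D\right) \left(-31821 + Q\right) = \left(-25722 + 3722\right) \left(-31821 + 9430\right) = \left(-22000\right) \left(-22391\right) = 492602000$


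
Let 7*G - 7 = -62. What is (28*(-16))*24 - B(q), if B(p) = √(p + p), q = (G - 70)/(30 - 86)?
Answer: -10752 - √545/14 ≈ -10754.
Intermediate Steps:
G = -55/7 (G = 1 + (⅐)*(-62) = 1 - 62/7 = -55/7 ≈ -7.8571)
q = 545/392 (q = (-55/7 - 70)/(30 - 86) = -545/7/(-56) = -545/7*(-1/56) = 545/392 ≈ 1.3903)
B(p) = √2*√p (B(p) = √(2*p) = √2*√p)
(28*(-16))*24 - B(q) = (28*(-16))*24 - √2*√(545/392) = -448*24 - √2*√1090/28 = -10752 - √545/14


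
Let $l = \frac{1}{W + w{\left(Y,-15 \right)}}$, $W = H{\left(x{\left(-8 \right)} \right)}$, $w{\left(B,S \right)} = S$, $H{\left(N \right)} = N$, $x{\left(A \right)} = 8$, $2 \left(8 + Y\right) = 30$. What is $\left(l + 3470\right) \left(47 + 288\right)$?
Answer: $\frac{8136815}{7} \approx 1.1624 \cdot 10^{6}$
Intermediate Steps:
$Y = 7$ ($Y = -8 + \frac{1}{2} \cdot 30 = -8 + 15 = 7$)
$W = 8$
$l = - \frac{1}{7}$ ($l = \frac{1}{8 - 15} = \frac{1}{-7} = - \frac{1}{7} \approx -0.14286$)
$\left(l + 3470\right) \left(47 + 288\right) = \left(- \frac{1}{7} + 3470\right) \left(47 + 288\right) = \frac{24289}{7} \cdot 335 = \frac{8136815}{7}$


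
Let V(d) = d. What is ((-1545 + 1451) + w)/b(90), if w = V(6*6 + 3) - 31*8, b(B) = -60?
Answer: 101/20 ≈ 5.0500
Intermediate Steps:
w = -209 (w = (6*6 + 3) - 31*8 = (36 + 3) - 248 = 39 - 248 = -209)
((-1545 + 1451) + w)/b(90) = ((-1545 + 1451) - 209)/(-60) = (-94 - 209)*(-1/60) = -303*(-1/60) = 101/20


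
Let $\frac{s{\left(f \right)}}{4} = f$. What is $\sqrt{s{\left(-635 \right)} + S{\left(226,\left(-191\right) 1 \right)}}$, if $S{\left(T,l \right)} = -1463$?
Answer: $i \sqrt{4003} \approx 63.269 i$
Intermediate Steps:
$s{\left(f \right)} = 4 f$
$\sqrt{s{\left(-635 \right)} + S{\left(226,\left(-191\right) 1 \right)}} = \sqrt{4 \left(-635\right) - 1463} = \sqrt{-2540 - 1463} = \sqrt{-4003} = i \sqrt{4003}$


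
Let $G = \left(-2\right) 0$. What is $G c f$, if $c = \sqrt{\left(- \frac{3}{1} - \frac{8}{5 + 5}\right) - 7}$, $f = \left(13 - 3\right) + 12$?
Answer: $0$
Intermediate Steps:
$f = 22$ ($f = 10 + 12 = 22$)
$c = \frac{3 i \sqrt{30}}{5}$ ($c = \sqrt{\left(\left(-3\right) 1 - \frac{8}{10}\right) - 7} = \sqrt{\left(-3 - \frac{4}{5}\right) - 7} = \sqrt{- \frac{19}{5} - 7} = \sqrt{- \frac{54}{5}} = \frac{3 i \sqrt{30}}{5} \approx 3.2863 i$)
$G = 0$
$G c f = 0 \frac{3 i \sqrt{30}}{5} \cdot 22 = 0 \cdot 22 = 0$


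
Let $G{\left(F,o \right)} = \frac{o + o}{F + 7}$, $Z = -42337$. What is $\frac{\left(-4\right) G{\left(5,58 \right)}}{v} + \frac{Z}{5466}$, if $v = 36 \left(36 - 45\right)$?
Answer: $- \frac{3376459}{442746} \approx -7.6262$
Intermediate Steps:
$v = -324$ ($v = 36 \left(-9\right) = -324$)
$G{\left(F,o \right)} = \frac{2 o}{7 + F}$
$\frac{\left(-4\right) G{\left(5,58 \right)}}{v} + \frac{Z}{5466} = \frac{\left(-4\right) 2 \cdot 58 \frac{1}{7 + 5}}{-324} - \frac{42337}{5466} = - 4 \cdot 2 \cdot 58 \cdot \frac{1}{12} \left(- \frac{1}{324}\right) - \frac{42337}{5466} = \left(-4\right) \frac{29}{3} \left(- \frac{1}{324}\right) - \frac{42337}{5466} = \left(- \frac{116}{3}\right) \left(- \frac{1}{324}\right) - \frac{42337}{5466} = \frac{29}{243} - \frac{42337}{5466} = - \frac{3376459}{442746}$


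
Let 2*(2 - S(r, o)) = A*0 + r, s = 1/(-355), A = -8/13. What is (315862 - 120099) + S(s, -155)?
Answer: 138993151/710 ≈ 1.9577e+5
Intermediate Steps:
A = -8/13 (A = -8*1/13 = -8/13 ≈ -0.61539)
s = -1/355 ≈ -0.0028169
S(r, o) = 2 - r/2 (S(r, o) = 2 - (-8/13*0 + r)/2 = 2 - (0 + r)/2 = 2 - r/2)
(315862 - 120099) + S(s, -155) = (315862 - 120099) + (2 - ½*(-1/355)) = 195763 + (2 + 1/710) = 195763 + 1421/710 = 138993151/710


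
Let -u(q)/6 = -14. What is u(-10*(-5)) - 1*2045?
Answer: -1961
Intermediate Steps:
u(q) = 84 (u(q) = -6*(-14) = 84)
u(-10*(-5)) - 1*2045 = 84 - 1*2045 = 84 - 2045 = -1961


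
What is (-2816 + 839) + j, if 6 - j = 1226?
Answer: -3197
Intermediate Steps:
j = -1220 (j = 6 - 1*1226 = 6 - 1226 = -1220)
(-2816 + 839) + j = (-2816 + 839) - 1220 = -1977 - 1220 = -3197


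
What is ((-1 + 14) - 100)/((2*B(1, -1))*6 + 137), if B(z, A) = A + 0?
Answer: -87/125 ≈ -0.69600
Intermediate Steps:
B(z, A) = A
((-1 + 14) - 100)/((2*B(1, -1))*6 + 137) = ((-1 + 14) - 100)/((2*(-1))*6 + 137) = (13 - 100)/(-2*6 + 137) = -87/(-12 + 137) = -87/125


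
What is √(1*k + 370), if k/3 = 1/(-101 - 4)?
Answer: √453215/35 ≈ 19.235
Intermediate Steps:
k = -1/35 (k = 3/(-101 - 4) = 3/(-105) = 3*(-1/105) = -1/35 ≈ -0.028571)
√(1*k + 370) = √(1*(-1/35) + 370) = √(-1/35 + 370) = √(12949/35) = √453215/35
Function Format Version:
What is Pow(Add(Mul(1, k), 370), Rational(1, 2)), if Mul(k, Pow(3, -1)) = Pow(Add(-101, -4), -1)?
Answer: Mul(Rational(1, 35), Pow(453215, Rational(1, 2))) ≈ 19.235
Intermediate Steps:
k = Rational(-1, 35) (k = Mul(3, Pow(Add(-101, -4), -1)) = Mul(3, Pow(-105, -1)) = Mul(3, Rational(-1, 105)) = Rational(-1, 35) ≈ -0.028571)
Pow(Add(Mul(1, k), 370), Rational(1, 2)) = Pow(Add(Mul(1, Rational(-1, 35)), 370), Rational(1, 2)) = Pow(Add(Rational(-1, 35), 370), Rational(1, 2)) = Pow(Rational(12949, 35), Rational(1, 2)) = Mul(Rational(1, 35), Pow(453215, Rational(1, 2)))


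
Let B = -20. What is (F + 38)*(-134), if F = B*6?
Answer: 10988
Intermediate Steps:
F = -120 (F = -20*6 = -120)
(F + 38)*(-134) = (-120 + 38)*(-134) = -82*(-134) = 10988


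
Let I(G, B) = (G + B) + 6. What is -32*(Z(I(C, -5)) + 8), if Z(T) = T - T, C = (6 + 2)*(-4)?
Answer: -256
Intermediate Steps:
C = -32 (C = 8*(-4) = -32)
I(G, B) = 6 + B + G (I(G, B) = (B + G) + 6 = 6 + B + G)
Z(T) = 0
-32*(Z(I(C, -5)) + 8) = -32*(0 + 8) = -32*8 = -256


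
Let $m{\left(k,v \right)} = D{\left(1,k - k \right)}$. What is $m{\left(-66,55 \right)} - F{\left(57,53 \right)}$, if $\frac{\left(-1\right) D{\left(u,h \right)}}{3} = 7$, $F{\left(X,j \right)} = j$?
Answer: $-74$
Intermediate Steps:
$D{\left(u,h \right)} = -21$ ($D{\left(u,h \right)} = \left(-3\right) 7 = -21$)
$m{\left(k,v \right)} = -21$
$m{\left(-66,55 \right)} - F{\left(57,53 \right)} = -21 - 53 = -74$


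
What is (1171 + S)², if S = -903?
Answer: 71824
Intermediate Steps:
(1171 + S)² = (1171 - 903)² = 268² = 71824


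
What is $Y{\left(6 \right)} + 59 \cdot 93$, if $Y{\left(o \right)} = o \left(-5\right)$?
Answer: $5457$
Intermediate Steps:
$Y{\left(o \right)} = - 5 o$
$Y{\left(6 \right)} + 59 \cdot 93 = \left(-5\right) 6 + 59 \cdot 93 = -30 + 5487 = 5457$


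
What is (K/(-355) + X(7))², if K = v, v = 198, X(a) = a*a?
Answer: 295736809/126025 ≈ 2346.7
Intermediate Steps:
X(a) = a²
K = 198
(K/(-355) + X(7))² = (198/(-355) + 7²)² = (198*(-1/355) + 49)² = (-198/355 + 49)² = (17197/355)² = 295736809/126025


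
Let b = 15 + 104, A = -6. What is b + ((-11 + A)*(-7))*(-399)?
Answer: -47362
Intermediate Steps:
b = 119
b + ((-11 + A)*(-7))*(-399) = 119 + ((-11 - 6)*(-7))*(-399) = 119 - 17*(-7)*(-399) = 119 + 119*(-399) = 119 - 47481 = -47362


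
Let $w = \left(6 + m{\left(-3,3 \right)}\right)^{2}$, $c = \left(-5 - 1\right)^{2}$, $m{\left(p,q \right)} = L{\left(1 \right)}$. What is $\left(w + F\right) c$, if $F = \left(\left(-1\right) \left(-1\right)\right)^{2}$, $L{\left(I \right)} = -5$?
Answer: $72$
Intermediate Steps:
$m{\left(p,q \right)} = -5$
$c = 36$ ($c = \left(-6\right)^{2} = 36$)
$w = 1$ ($w = \left(6 - 5\right)^{2} = 1^{2} = 1$)
$F = 1$ ($F = 1^{2} = 1$)
$\left(w + F\right) c = \left(1 + 1\right) 36 = 2 \cdot 36 = 72$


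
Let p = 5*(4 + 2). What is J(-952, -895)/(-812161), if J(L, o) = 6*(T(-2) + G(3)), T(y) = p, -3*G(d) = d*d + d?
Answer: -156/812161 ≈ -0.00019208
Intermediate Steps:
G(d) = -d/3 - d²/3 (G(d) = -(d*d + d)/3 = -(d² + d)/3 = -(d + d²)/3 = -d/3 - d²/3)
p = 30 (p = 5*6 = 30)
T(y) = 30
J(L, o) = 156 (J(L, o) = 6*(30 - ⅓*3*(1 + 3)) = 6*(30 - ⅓*3*4) = 6*(30 - 4) = 6*26 = 156)
J(-952, -895)/(-812161) = 156/(-812161) = 156*(-1/812161) = -156/812161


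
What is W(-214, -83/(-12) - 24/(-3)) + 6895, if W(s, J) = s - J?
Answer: 79993/12 ≈ 6666.1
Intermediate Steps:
W(-214, -83/(-12) - 24/(-3)) + 6895 = (-214 - (-83/(-12) - 24/(-3))) + 6895 = (-214 - (-83*(-1/12) - 24*(-⅓))) + 6895 = (-214 - (83/12 + 8)) + 6895 = (-214 - 1*179/12) + 6895 = (-214 - 179/12) + 6895 = -2747/12 + 6895 = 79993/12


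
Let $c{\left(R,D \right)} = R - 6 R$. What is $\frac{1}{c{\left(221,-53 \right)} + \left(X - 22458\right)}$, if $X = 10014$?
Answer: $- \frac{1}{13549} \approx -7.3806 \cdot 10^{-5}$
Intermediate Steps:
$c{\left(R,D \right)} = - 5 R$
$\frac{1}{c{\left(221,-53 \right)} + \left(X - 22458\right)} = \frac{1}{\left(-5\right) 221 + \left(10014 - 22458\right)} = \frac{1}{-1105 - 12444} = \frac{1}{-13549} = - \frac{1}{13549}$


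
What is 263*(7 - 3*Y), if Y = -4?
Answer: 4997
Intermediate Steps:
263*(7 - 3*Y) = 263*(7 - 3*(-4)) = 263*(7 + 12) = 263*19 = 4997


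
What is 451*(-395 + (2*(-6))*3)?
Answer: -194381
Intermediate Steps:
451*(-395 + (2*(-6))*3) = 451*(-395 - 12*3) = 451*(-395 - 36) = 451*(-431) = -194381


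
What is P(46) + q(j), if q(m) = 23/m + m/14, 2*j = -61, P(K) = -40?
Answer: -73329/1708 ≈ -42.933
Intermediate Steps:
j = -61/2 (j = (½)*(-61) = -61/2 ≈ -30.500)
q(m) = 23/m + m/14 (q(m) = 23/m + m*(1/14) = 23/m + m/14)
P(46) + q(j) = -40 + (23/(-61/2) + (1/14)*(-61/2)) = -40 + (23*(-2/61) - 61/28) = -40 + (-46/61 - 61/28) = -40 - 5009/1708 = -73329/1708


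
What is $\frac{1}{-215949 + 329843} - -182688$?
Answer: $\frac{20807067073}{113894} \approx 1.8269 \cdot 10^{5}$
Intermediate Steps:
$\frac{1}{-215949 + 329843} - -182688 = \frac{1}{113894} + 182688 = \frac{20807067073}{113894}$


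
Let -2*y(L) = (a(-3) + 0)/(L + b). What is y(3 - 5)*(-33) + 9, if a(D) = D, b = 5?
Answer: -15/2 ≈ -7.5000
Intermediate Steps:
y(L) = 3/(2*(5 + L)) (y(L) = -(-3 + 0)/(2*(L + 5)) = -(-3)/(2*(5 + L)) = 3/(2*(5 + L)))
y(3 - 5)*(-33) + 9 = (3/(2*(5 + (3 - 5))))*(-33) + 9 = (3/(2*(5 - 2)))*(-33) + 9 = ((3/2)/3)*(-33) + 9 = ((3/2)*(⅓))*(-33) + 9 = (½)*(-33) + 9 = -33/2 + 9 = -15/2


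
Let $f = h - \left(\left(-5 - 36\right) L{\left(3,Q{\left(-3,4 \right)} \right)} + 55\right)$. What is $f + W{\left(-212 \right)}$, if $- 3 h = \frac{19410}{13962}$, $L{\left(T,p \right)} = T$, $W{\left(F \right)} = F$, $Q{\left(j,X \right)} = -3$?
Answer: $- \frac{1008499}{6981} \approx -144.46$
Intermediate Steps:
$h = - \frac{3235}{6981}$ ($h = - \frac{19410 \cdot \frac{1}{13962}}{3} = \left(- \frac{1}{3}\right) \frac{3235}{2327} = - \frac{3235}{6981} \approx -0.4634$)
$f = \frac{471473}{6981}$ ($f = - \frac{3235}{6981} - \left(\left(-5 - 36\right) 3 + 55\right) = - \frac{3235}{6981} - \left(\left(-41\right) 3 + 55\right) = - \frac{3235}{6981} - \left(-123 + 55\right) = - \frac{3235}{6981} - -68 = - \frac{3235}{6981} + 68 = \frac{471473}{6981} \approx 67.537$)
$f + W{\left(-212 \right)} = \frac{471473}{6981} - 212 = - \frac{1008499}{6981}$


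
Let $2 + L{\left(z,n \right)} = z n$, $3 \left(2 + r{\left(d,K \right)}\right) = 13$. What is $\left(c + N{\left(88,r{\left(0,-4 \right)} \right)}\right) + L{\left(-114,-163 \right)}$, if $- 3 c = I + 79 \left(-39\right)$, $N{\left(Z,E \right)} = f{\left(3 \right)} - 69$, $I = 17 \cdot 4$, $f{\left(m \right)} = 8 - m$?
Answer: $\frac{58561}{3} \approx 19520.0$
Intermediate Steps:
$r{\left(d,K \right)} = \frac{7}{3}$ ($r{\left(d,K \right)} = -2 + \frac{1}{3} \cdot 13 = -2 + \frac{13}{3} = \frac{7}{3}$)
$I = 68$
$N{\left(Z,E \right)} = -64$ ($N{\left(Z,E \right)} = \left(8 - 3\right) - 69 = 5 - 69 = -64$)
$c = \frac{3013}{3}$ ($c = - \frac{68 + 79 \left(-39\right)}{3} = - \frac{68 - 3081}{3} = \left(- \frac{1}{3}\right) \left(-3013\right) = \frac{3013}{3} \approx 1004.3$)
$L{\left(z,n \right)} = -2 + n z$ ($L{\left(z,n \right)} = -2 + z n = -2 + n z$)
$\left(c + N{\left(88,r{\left(0,-4 \right)} \right)}\right) + L{\left(-114,-163 \right)} = \left(\frac{3013}{3} - 64\right) - -18580 = \frac{2821}{3} + \left(-2 + 18582\right) = \frac{2821}{3} + 18580 = \frac{58561}{3}$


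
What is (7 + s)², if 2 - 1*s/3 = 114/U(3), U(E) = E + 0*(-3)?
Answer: 10201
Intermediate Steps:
U(E) = E (U(E) = E + 0 = E)
s = -108 (s = 6 - 342/3 = 6 - 3*38 = 6 - 114 = -108)
(7 + s)² = (7 - 108)² = (-101)² = 10201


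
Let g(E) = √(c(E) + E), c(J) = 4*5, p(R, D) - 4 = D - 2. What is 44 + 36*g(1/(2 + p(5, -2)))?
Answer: 44 + 18*√82 ≈ 207.00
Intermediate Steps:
p(R, D) = 2 + D (p(R, D) = 4 + (D - 2) = 4 + (-2 + D) = 2 + D)
c(J) = 20
g(E) = √(20 + E)
44 + 36*g(1/(2 + p(5, -2))) = 44 + 36*√(20 + 1/(2 + (2 - 2))) = 44 + 36*√(20 + 1/(2 + 0)) = 44 + 36*√(20 + 1/2) = 44 + 36*√(20 + ½) = 44 + 36*√(41/2) = 44 + 36*(√82/2) = 44 + 18*√82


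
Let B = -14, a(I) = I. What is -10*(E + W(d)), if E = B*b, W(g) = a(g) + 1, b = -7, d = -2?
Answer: -970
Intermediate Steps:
W(g) = 1 + g (W(g) = g + 1 = 1 + g)
E = 98 (E = -14*(-7) = 98)
-10*(E + W(d)) = -10*(98 + (1 - 2)) = -10*(98 - 1) = -10*97 = -970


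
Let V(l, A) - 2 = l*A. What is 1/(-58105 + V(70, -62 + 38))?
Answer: -1/59783 ≈ -1.6727e-5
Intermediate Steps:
V(l, A) = 2 + A*l (V(l, A) = 2 + l*A = 2 + A*l)
1/(-58105 + V(70, -62 + 38)) = 1/(-58105 + (2 + (-62 + 38)*70)) = 1/(-58105 + (2 - 24*70)) = 1/(-58105 + (2 - 1680)) = 1/(-58105 - 1678) = 1/(-59783) = -1/59783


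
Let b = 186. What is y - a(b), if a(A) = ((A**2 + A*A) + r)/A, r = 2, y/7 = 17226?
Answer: 11179529/93 ≈ 1.2021e+5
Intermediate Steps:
y = 120582 (y = 7*17226 = 120582)
a(A) = (2 + 2*A**2)/A (a(A) = ((A**2 + A*A) + 2)/A = ((A**2 + A**2) + 2)/A = (2*A**2 + 2)/A = (2 + 2*A**2)/A)
y - a(b) = 120582 - (2*186 + 2/186) = 120582 - (372 + 2*(1/186)) = 120582 - (372 + 1/93) = 120582 - 1*34597/93 = 120582 - 34597/93 = 11179529/93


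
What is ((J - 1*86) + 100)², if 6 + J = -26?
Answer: 324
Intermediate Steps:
J = -32 (J = -6 - 26 = -32)
((J - 1*86) + 100)² = ((-32 - 1*86) + 100)² = ((-32 - 86) + 100)² = (-118 + 100)² = (-18)² = 324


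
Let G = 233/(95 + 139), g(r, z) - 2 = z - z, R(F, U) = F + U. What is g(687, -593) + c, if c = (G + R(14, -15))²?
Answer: 109513/54756 ≈ 2.0000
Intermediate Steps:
g(r, z) = 2 (g(r, z) = 2 + (z - z) = 2 + 0 = 2)
G = 233/234 ≈ 0.99573
c = 1/54756 (c = (233/234 + (14 - 15))² = (233/234 - 1)² = (-1/234)² = 1/54756 ≈ 1.8263e-5)
g(687, -593) + c = 2 + 1/54756 = 109513/54756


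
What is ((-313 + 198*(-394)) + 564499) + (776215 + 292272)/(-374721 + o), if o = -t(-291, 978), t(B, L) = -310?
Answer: 182027825027/374411 ≈ 4.8617e+5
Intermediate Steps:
o = 310 (o = -1*(-310) = 310)
((-313 + 198*(-394)) + 564499) + (776215 + 292272)/(-374721 + o) = ((-313 + 198*(-394)) + 564499) + (776215 + 292272)/(-374721 + 310) = ((-313 - 78012) + 564499) + 1068487/(-374411) = (-78325 + 564499) + 1068487*(-1/374411) = 486174 - 1068487/374411 = 182027825027/374411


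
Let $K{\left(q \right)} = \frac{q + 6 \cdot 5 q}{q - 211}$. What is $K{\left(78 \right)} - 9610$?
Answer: $- \frac{1280548}{133} \approx -9628.2$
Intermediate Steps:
$K{\left(q \right)} = \frac{31 q}{-211 + q}$ ($K{\left(q \right)} = \frac{q + 30 q}{-211 + q} = \frac{31 q}{-211 + q}$)
$K{\left(78 \right)} - 9610 = 31 \cdot 78 \frac{1}{-211 + 78} - 9610 = 31 \cdot 78 \frac{1}{-133} - 9610 = 31 \cdot 78 \left(- \frac{1}{133}\right) - 9610 = - \frac{2418}{133} - 9610 = - \frac{1280548}{133}$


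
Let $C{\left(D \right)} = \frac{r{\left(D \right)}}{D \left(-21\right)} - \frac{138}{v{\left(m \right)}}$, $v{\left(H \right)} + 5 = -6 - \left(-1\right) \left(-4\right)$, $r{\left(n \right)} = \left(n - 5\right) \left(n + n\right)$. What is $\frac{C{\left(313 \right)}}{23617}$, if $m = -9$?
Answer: $- \frac{302}{354255} \approx -0.00085249$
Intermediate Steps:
$r{\left(n \right)} = 2 n \left(-5 + n\right)$ ($r{\left(n \right)} = \left(-5 + n\right) 2 n = 2 n \left(-5 + n\right)$)
$v{\left(H \right)} = -15$ ($v{\left(H \right)} = -5 - \left(6 - -4\right) = -5 - 10 = -15$)
$C{\left(D \right)} = \frac{1016}{105} - \frac{2 D}{21}$ ($C{\left(D \right)} = \frac{2 D \left(-5 + D\right)}{D \left(-21\right)} - \frac{138}{-15} = \frac{2 D \left(-5 + D\right)}{\left(-21\right) D} - - \frac{46}{5} = 2 D \left(-5 + D\right) \left(- \frac{1}{21 D}\right) + \frac{46}{5} = \left(\frac{10}{21} - \frac{2 D}{21}\right) + \frac{46}{5} = \frac{1016}{105} - \frac{2 D}{21}$)
$\frac{C{\left(313 \right)}}{23617} = \frac{\frac{1016}{105} - \frac{626}{21}}{23617} = \left(\frac{1016}{105} - \frac{626}{21}\right) \frac{1}{23617} = \left(- \frac{302}{15}\right) \frac{1}{23617} = - \frac{302}{354255}$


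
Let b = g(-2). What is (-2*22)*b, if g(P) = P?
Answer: 88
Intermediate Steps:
b = -2
(-2*22)*b = -2*22*(-2) = -44*(-2) = 88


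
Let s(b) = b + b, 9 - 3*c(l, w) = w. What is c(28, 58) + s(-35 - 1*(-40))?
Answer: -19/3 ≈ -6.3333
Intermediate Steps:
c(l, w) = 3 - w/3
s(b) = 2*b
c(28, 58) + s(-35 - 1*(-40)) = (3 - 1/3*58) + 2*(-35 - 1*(-40)) = (3 - 58/3) + 2*(-35 + 40) = -49/3 + 2*5 = -49/3 + 10 = -19/3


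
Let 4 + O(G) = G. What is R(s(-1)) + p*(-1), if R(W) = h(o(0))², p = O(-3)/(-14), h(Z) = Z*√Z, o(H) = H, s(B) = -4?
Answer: -½ ≈ -0.50000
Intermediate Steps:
O(G) = -4 + G
h(Z) = Z^(3/2)
p = ½ (p = (-4 - 3)/(-14) = -7*(-1/14) = ½ ≈ 0.50000)
R(W) = 0 (R(W) = (0^(3/2))² = 0² = 0)
R(s(-1)) + p*(-1) = 0 + (½)*(-1) = 0 - ½ = -½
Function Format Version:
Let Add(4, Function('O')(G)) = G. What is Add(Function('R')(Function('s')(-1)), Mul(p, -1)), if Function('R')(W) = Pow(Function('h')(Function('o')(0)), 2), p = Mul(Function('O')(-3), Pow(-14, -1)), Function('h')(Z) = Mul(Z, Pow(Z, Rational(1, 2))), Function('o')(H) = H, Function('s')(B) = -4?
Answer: Rational(-1, 2) ≈ -0.50000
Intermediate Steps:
Function('O')(G) = Add(-4, G)
Function('h')(Z) = Pow(Z, Rational(3, 2))
p = Rational(1, 2) (p = Mul(Add(-4, -3), Pow(-14, -1)) = Mul(-7, Rational(-1, 14)) = Rational(1, 2) ≈ 0.50000)
Function('R')(W) = 0 (Function('R')(W) = Pow(Pow(0, Rational(3, 2)), 2) = Pow(0, 2) = 0)
Add(Function('R')(Function('s')(-1)), Mul(p, -1)) = Add(0, Mul(Rational(1, 2), -1)) = Add(0, Rational(-1, 2)) = Rational(-1, 2)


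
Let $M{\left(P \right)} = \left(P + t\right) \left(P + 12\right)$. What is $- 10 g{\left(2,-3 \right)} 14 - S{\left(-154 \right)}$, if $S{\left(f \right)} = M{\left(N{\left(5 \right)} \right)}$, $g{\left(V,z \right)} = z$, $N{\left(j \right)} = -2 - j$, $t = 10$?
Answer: $405$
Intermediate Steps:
$M{\left(P \right)} = \left(10 + P\right) \left(12 + P\right)$ ($M{\left(P \right)} = \left(P + 10\right) \left(P + 12\right) = \left(10 + P\right) \left(12 + P\right)$)
$S{\left(f \right)} = 15$ ($S{\left(f \right)} = 120 + \left(-2 - 5\right)^{2} + 22 \left(-2 - 5\right) = 120 + \left(-7\right)^{2} + 22 \left(-7\right) = 120 + 49 - 154 = 15$)
$- 10 g{\left(2,-3 \right)} 14 - S{\left(-154 \right)} = \left(-10\right) \left(-3\right) 14 - 15 = 30 \cdot 14 - 15 = 420 - 15 = 405$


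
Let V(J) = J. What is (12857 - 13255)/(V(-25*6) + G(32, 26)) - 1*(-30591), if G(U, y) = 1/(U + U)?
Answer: 293668481/9599 ≈ 30594.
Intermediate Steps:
G(U, y) = 1/(2*U)
(12857 - 13255)/(V(-25*6) + G(32, 26)) - 1*(-30591) = (12857 - 13255)/(-25*6 + (1/2)/32) - 1*(-30591) = -398/(-150 + (1/2)*(1/32)) + 30591 = -398/(-150 + 1/64) + 30591 = -398/(-9599/64) + 30591 = -398*(-64/9599) + 30591 = 25472/9599 + 30591 = 293668481/9599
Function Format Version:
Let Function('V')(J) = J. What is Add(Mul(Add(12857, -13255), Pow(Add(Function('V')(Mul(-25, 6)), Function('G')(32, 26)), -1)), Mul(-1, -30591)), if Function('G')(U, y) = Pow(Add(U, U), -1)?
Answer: Rational(293668481, 9599) ≈ 30594.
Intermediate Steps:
Function('G')(U, y) = Mul(Rational(1, 2), Pow(U, -1)) (Function('G')(U, y) = Pow(Mul(2, U), -1) = Mul(Rational(1, 2), Pow(U, -1)))
Add(Mul(Add(12857, -13255), Pow(Add(Function('V')(Mul(-25, 6)), Function('G')(32, 26)), -1)), Mul(-1, -30591)) = Add(Mul(Add(12857, -13255), Pow(Add(Mul(-25, 6), Mul(Rational(1, 2), Pow(32, -1))), -1)), Mul(-1, -30591)) = Add(Mul(-398, Pow(Add(-150, Mul(Rational(1, 2), Rational(1, 32))), -1)), 30591) = Add(Mul(-398, Pow(Add(-150, Rational(1, 64)), -1)), 30591) = Add(Mul(-398, Pow(Rational(-9599, 64), -1)), 30591) = Add(Mul(-398, Rational(-64, 9599)), 30591) = Add(Rational(25472, 9599), 30591) = Rational(293668481, 9599)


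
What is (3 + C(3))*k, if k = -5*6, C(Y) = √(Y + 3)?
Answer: -90 - 30*√6 ≈ -163.48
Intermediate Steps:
C(Y) = √(3 + Y)
k = -30
(3 + C(3))*k = (3 + √(3 + 3))*(-30) = (3 + √6)*(-30) = -90 - 30*√6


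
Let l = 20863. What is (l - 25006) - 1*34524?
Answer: -38667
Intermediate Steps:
(l - 25006) - 1*34524 = (20863 - 25006) - 1*34524 = -4143 - 34524 = -38667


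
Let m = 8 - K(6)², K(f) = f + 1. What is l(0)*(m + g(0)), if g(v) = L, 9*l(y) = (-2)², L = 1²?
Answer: -160/9 ≈ -17.778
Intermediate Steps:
K(f) = 1 + f
L = 1
l(y) = 4/9 (l(y) = (⅑)*(-2)² = (⅑)*4 = 4/9)
m = -41 (m = 8 - (1 + 6)² = 8 - 1*7² = 8 - 1*49 = 8 - 49 = -41)
g(v) = 1
l(0)*(m + g(0)) = 4*(-41 + 1)/9 = (4/9)*(-40) = -160/9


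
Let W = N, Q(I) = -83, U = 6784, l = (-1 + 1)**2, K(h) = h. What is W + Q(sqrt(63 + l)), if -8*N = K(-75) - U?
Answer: 6195/8 ≈ 774.38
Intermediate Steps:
l = 0 (l = 0**2 = 0)
N = 6859/8 (N = -(-75 - 1*6784)/8 = -(-75 - 6784)/8 = -1/8*(-6859) = 6859/8 ≈ 857.38)
W = 6859/8 ≈ 857.38
W + Q(sqrt(63 + l)) = 6859/8 - 83 = 6195/8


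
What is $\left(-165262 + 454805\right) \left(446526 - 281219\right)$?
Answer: $47863484701$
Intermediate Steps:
$\left(-165262 + 454805\right) \left(446526 - 281219\right) = 289543 \cdot 165307 = 47863484701$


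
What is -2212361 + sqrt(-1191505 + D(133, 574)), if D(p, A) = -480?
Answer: -2212361 + I*sqrt(1191985) ≈ -2.2124e+6 + 1091.8*I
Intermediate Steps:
-2212361 + sqrt(-1191505 + D(133, 574)) = -2212361 + sqrt(-1191505 - 480) = -2212361 + sqrt(-1191985) = -2212361 + I*sqrt(1191985)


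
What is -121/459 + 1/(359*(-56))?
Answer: -2433043/9227736 ≈ -0.26367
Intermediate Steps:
-121/459 + 1/(359*(-56)) = -121*1/459 + (1/359)*(-1/56) = -121/459 - 1/20104 = -2433043/9227736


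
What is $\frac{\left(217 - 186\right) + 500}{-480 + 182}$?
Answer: $- \frac{531}{298} \approx -1.7819$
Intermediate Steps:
$\frac{\left(217 - 186\right) + 500}{-480 + 182} = \frac{31 + 500}{-298} = 531 \left(- \frac{1}{298}\right) = - \frac{531}{298}$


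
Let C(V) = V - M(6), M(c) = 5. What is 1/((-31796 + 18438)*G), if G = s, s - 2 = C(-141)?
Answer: 1/1923552 ≈ 5.1987e-7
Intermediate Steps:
C(V) = -5 + V (C(V) = V - 1*5 = V - 5 = -5 + V)
s = -144 (s = 2 + (-5 - 141) = 2 - 146 = -144)
G = -144
1/((-31796 + 18438)*G) = 1/((-31796 + 18438)*(-144)) = -1/144/(-13358) = -1/13358*(-1/144) = 1/1923552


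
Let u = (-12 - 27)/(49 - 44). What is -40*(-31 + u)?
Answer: 1552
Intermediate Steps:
u = -39/5 ≈ -7.8000
-40*(-31 + u) = -40*(-31 - 39/5) = -40*(-194/5) = 1552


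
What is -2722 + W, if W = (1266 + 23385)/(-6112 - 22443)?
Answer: -77751361/28555 ≈ -2722.9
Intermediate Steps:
W = -24651/28555 (W = 24651/(-28555) = 24651*(-1/28555) = -24651/28555 ≈ -0.86328)
-2722 + W = -2722 - 24651/28555 = -77751361/28555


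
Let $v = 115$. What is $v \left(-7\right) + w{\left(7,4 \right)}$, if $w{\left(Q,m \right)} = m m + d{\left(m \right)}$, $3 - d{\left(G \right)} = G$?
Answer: $-790$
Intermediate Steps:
$d{\left(G \right)} = 3 - G$
$w{\left(Q,m \right)} = 3 + m^{2} - m$ ($w{\left(Q,m \right)} = m m - \left(-3 + m\right) = m^{2} - \left(-3 + m\right) = 3 + m^{2} - m$)
$v \left(-7\right) + w{\left(7,4 \right)} = 115 \left(-7\right) + \left(3 + 4^{2} - 4\right) = -805 + \left(3 + 16 - 4\right) = -805 + 15 = -790$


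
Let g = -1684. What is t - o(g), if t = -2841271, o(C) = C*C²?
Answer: 4772740233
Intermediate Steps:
o(C) = C³
t - o(g) = -2841271 - 1*(-1684)³ = -2841271 - 1*(-4775581504) = -2841271 + 4775581504 = 4772740233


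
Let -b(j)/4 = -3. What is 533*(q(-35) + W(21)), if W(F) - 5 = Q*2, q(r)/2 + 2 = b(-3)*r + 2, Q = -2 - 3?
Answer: -450385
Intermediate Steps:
Q = -5
b(j) = 12 (b(j) = -4*(-3) = 12)
q(r) = 24*r (q(r) = -4 + 2*(12*r + 2) = -4 + 2*(2 + 12*r) = -4 + (4 + 24*r) = 24*r)
W(F) = -5 (W(F) = 5 - 5*2 = 5 - 10 = -5)
533*(q(-35) + W(21)) = 533*(24*(-35) - 5) = 533*(-840 - 5) = 533*(-845) = -450385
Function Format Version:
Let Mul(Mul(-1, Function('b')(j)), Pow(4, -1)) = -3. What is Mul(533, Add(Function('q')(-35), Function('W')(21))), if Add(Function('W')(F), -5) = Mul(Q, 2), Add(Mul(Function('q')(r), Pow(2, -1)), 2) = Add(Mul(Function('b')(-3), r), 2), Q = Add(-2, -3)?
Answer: -450385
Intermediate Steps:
Q = -5
Function('b')(j) = 12 (Function('b')(j) = Mul(-4, -3) = 12)
Function('q')(r) = Mul(24, r) (Function('q')(r) = Add(-4, Mul(2, Add(Mul(12, r), 2))) = Add(-4, Mul(2, Add(2, Mul(12, r)))) = Add(-4, Add(4, Mul(24, r))) = Mul(24, r))
Function('W')(F) = -5 (Function('W')(F) = Add(5, Mul(-5, 2)) = Add(5, -10) = -5)
Mul(533, Add(Function('q')(-35), Function('W')(21))) = Mul(533, Add(Mul(24, -35), -5)) = Mul(533, Add(-840, -5)) = Mul(533, -845) = -450385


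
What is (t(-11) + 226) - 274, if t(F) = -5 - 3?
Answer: -56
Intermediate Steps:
t(F) = -8
(t(-11) + 226) - 274 = (-8 + 226) - 274 = 218 - 274 = -56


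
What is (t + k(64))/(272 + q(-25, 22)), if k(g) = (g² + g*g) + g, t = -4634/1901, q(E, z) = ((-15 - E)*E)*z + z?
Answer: -7845011/4948303 ≈ -1.5854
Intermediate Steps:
q(E, z) = z + E*z*(-15 - E) (q(E, z) = (E*(-15 - E))*z + z = E*z*(-15 - E) + z = z + E*z*(-15 - E))
t = -4634/1901 (t = -4634*1/1901 = -4634/1901 ≈ -2.4377)
k(g) = g + 2*g² (k(g) = (g² + g²) + g = 2*g² + g = g + 2*g²)
(t + k(64))/(272 + q(-25, 22)) = (-4634/1901 + 64*(1 + 2*64))/(272 + 22*(1 - 1*(-25)² - 15*(-25))) = (-4634/1901 + 64*(1 + 128))/(272 + 22*(1 - 1*625 + 375)) = (-4634/1901 + 64*129)/(272 + 22*(1 - 625 + 375)) = (-4634/1901 + 8256)/(272 + 22*(-249)) = 15690022/(1901*(272 - 5478)) = (15690022/1901)/(-5206) = (15690022/1901)*(-1/5206) = -7845011/4948303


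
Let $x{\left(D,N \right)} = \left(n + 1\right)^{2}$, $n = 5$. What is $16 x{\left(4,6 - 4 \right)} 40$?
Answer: $23040$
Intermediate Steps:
$x{\left(D,N \right)} = 36$ ($x{\left(D,N \right)} = \left(5 + 1\right)^{2} = 6^{2} = 36$)
$16 x{\left(4,6 - 4 \right)} 40 = 16 \cdot 36 \cdot 40 = 576 \cdot 40 = 23040$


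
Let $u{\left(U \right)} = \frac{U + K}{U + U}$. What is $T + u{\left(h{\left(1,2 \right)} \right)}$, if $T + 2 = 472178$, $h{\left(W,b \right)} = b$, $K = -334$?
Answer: $472093$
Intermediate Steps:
$T = 472176$ ($T = -2 + 472178 = 472176$)
$u{\left(U \right)} = \frac{-334 + U}{2 U}$ ($u{\left(U \right)} = \frac{U - 334}{U + U} = \frac{-334 + U}{2 U}$)
$T + u{\left(h{\left(1,2 \right)} \right)} = 472176 + \frac{-334 + 2}{2 \cdot 2} = 472176 + \frac{1}{2} \cdot \frac{1}{2} \left(-332\right) = 472176 - 83 = 472093$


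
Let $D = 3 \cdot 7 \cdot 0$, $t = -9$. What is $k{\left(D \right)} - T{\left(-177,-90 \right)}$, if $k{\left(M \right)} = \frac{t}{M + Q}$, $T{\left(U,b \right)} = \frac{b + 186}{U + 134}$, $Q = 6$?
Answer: $\frac{63}{86} \approx 0.73256$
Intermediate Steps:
$T{\left(U,b \right)} = \frac{186 + b}{134 + U}$
$D = 0$ ($D = 21 \cdot 0 = 0$)
$k{\left(M \right)} = - \frac{9}{6 + M}$ ($k{\left(M \right)} = - \frac{9}{M + 6} = - \frac{9}{6 + M}$)
$k{\left(D \right)} - T{\left(-177,-90 \right)} = - \frac{9}{6 + 0} - \frac{186 - 90}{134 - 177} = - \frac{9}{6} - \frac{1}{-43} \cdot 96 = \left(-9\right) \frac{1}{6} - \left(- \frac{1}{43}\right) 96 = - \frac{3}{2} - - \frac{96}{43} = - \frac{3}{2} + \frac{96}{43} = \frac{63}{86}$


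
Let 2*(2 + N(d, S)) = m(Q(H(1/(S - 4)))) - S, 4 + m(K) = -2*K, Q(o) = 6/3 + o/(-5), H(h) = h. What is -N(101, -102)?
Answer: -23849/530 ≈ -44.998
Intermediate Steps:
Q(o) = 2 - o/5 (Q(o) = 6*(⅓) + o*(-⅕) = 2 - o/5)
m(K) = -4 - 2*K
N(d, S) = -6 - S/2 + 1/(5*(-4 + S)) (N(d, S) = -2 + ((-4 - 2*(2 - 1/(5*(S - 4)))) - S)/2 = -2 + ((-4 - 2*(2 - 1/(5*(-4 + S)))) - S)/2 = -2 + ((-4 + (-4 + 2/(5*(-4 + S)))) - S)/2 = -2 + ((-8 + 2/(5*(-4 + S))) - S)/2 = -2 + (-8 - S + 2/(5*(-4 + S)))/2 = -2 + (-4 - S/2 + 1/(5*(-4 + S))) = -6 - S/2 + 1/(5*(-4 + S)))
-N(101, -102) = -(242 - 40*(-102) - 5*(-102)²)/(10*(-4 - 102)) = -(242 + 4080 - 5*10404)/(10*(-106)) = -(-1)*(242 + 4080 - 52020)/(10*106) = -(-1)*(-47698)/(10*106) = -1*23849/530 = -23849/530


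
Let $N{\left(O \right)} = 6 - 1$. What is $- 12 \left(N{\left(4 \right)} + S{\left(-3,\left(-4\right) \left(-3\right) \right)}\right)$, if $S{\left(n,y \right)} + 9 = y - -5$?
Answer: $-156$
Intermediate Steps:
$S{\left(n,y \right)} = -4 + y$ ($S{\left(n,y \right)} = -9 + \left(y - -5\right) = -9 + \left(y + 5\right) = -9 + \left(5 + y\right) = -4 + y$)
$N{\left(O \right)} = 5$
$- 12 \left(N{\left(4 \right)} + S{\left(-3,\left(-4\right) \left(-3\right) \right)}\right) = - 12 \left(5 - -8\right) = - 12 \left(5 + \left(-4 + 12\right)\right) = - 12 \left(5 + 8\right) = \left(-12\right) 13 = -156$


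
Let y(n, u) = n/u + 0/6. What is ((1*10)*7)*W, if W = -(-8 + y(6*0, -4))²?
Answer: -4480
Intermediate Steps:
y(n, u) = n/u (y(n, u) = n/u + 0*(⅙) = n/u + 0 = n/u)
W = -64 (W = -(-8 + (6*0)/(-4))² = -(-8 + 0*(-¼))² = -(-8 + 0)² = -1*(-8)² = -1*64 = -64)
((1*10)*7)*W = ((1*10)*7)*(-64) = (10*7)*(-64) = 70*(-64) = -4480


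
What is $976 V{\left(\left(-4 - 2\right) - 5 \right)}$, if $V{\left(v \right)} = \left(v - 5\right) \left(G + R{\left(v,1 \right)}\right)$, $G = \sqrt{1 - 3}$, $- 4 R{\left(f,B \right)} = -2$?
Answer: $-7808 - 15616 i \sqrt{2} \approx -7808.0 - 22084.0 i$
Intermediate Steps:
$R{\left(f,B \right)} = \frac{1}{2}$ ($R{\left(f,B \right)} = \left(- \frac{1}{4}\right) \left(-2\right) = \frac{1}{2}$)
$G = i \sqrt{2}$ ($G = \sqrt{-2} = i \sqrt{2} \approx 1.4142 i$)
$V{\left(v \right)} = \left(\frac{1}{2} + i \sqrt{2}\right) \left(-5 + v\right)$ ($V{\left(v \right)} = \left(v - 5\right) \left(i \sqrt{2} + \frac{1}{2}\right) = \left(-5 + v\right) \left(\frac{1}{2} + i \sqrt{2}\right) = \left(\frac{1}{2} + i \sqrt{2}\right) \left(-5 + v\right)$)
$976 V{\left(\left(-4 - 2\right) - 5 \right)} = 976 \left(- \frac{5}{2} + \frac{\left(-4 - 2\right) - 5}{2} - 5 i \sqrt{2} + i \left(\left(-4 - 2\right) - 5\right) \sqrt{2}\right) = 976 \left(- \frac{5}{2} + \frac{-6 - 5}{2} - 5 i \sqrt{2} + i \left(-6 - 5\right) \sqrt{2}\right) = 976 \left(- \frac{5}{2} + \frac{1}{2} \left(-11\right) - 5 i \sqrt{2} + i \left(-11\right) \sqrt{2}\right) = 976 \left(- \frac{5}{2} - \frac{11}{2} - 5 i \sqrt{2} - 11 i \sqrt{2}\right) = 976 \left(-8 - 16 i \sqrt{2}\right) = -7808 - 15616 i \sqrt{2}$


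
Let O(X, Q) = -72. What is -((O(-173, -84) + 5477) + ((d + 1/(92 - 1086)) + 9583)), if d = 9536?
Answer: -24376855/994 ≈ -24524.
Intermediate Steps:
-((O(-173, -84) + 5477) + ((d + 1/(92 - 1086)) + 9583)) = -((-72 + 5477) + ((9536 + 1/(92 - 1086)) + 9583)) = -(5405 + ((9536 + 1/(-994)) + 9583)) = -(5405 + ((9536 - 1/994) + 9583)) = -(5405 + (9478783/994 + 9583)) = -(5405 + 19004285/994) = -1*24376855/994 = -24376855/994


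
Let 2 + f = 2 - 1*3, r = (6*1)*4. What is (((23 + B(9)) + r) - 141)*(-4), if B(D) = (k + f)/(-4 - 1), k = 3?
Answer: 376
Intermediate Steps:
r = 24 (r = 6*4 = 24)
f = -3 (f = -2 + (2 - 1*3) = -2 + (2 - 3) = -2 - 1 = -3)
B(D) = 0 (B(D) = (3 - 3)/(-4 - 1) = 0/(-5) = 0*(-⅕) = 0)
(((23 + B(9)) + r) - 141)*(-4) = (((23 + 0) + 24) - 141)*(-4) = ((23 + 24) - 141)*(-4) = (47 - 141)*(-4) = -94*(-4) = 376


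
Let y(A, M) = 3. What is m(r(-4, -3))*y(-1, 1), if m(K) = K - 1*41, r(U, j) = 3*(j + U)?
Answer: -186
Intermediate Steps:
r(U, j) = 3*U + 3*j (r(U, j) = 3*(U + j) = 3*U + 3*j)
m(K) = -41 + K (m(K) = K - 41 = -41 + K)
m(r(-4, -3))*y(-1, 1) = (-41 + (3*(-4) + 3*(-3)))*3 = (-41 + (-12 - 9))*3 = (-41 - 21)*3 = -62*3 = -186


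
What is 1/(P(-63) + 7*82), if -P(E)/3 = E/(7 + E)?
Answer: 8/4565 ≈ 0.0017525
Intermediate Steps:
P(E) = -3*E/(7 + E)
1/(P(-63) + 7*82) = 1/(-3*(-63)/(7 - 63) + 7*82) = 1/(-3*(-63)/(-56) + 574) = 1/(-3*(-63)*(-1/56) + 574) = 1/(-27/8 + 574) = 1/(4565/8) = 8/4565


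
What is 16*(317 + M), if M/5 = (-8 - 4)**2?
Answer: 16592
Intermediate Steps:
M = 720 (M = 5*(-8 - 4)**2 = 5*(-12)**2 = 5*144 = 720)
16*(317 + M) = 16*(317 + 720) = 16*1037 = 16592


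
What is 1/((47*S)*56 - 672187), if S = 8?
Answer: -1/651131 ≈ -1.5358e-6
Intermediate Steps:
1/((47*S)*56 - 672187) = 1/((47*8)*56 - 672187) = 1/(376*56 - 672187) = 1/(21056 - 672187) = 1/(-651131) = -1/651131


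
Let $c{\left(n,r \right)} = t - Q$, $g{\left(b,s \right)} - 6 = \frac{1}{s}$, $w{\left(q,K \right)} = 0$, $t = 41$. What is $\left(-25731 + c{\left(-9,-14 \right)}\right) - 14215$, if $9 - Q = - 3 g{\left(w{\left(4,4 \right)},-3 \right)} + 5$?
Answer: $-39926$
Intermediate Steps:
$g{\left(b,s \right)} = 6 + \frac{1}{s}$
$Q = 21$ ($Q = 9 - \left(- 3 \left(6 + \frac{1}{-3}\right) + 5\right) = 9 - \left(- 3 \left(6 - \frac{1}{3}\right) + 5\right) = 9 - \left(\left(-3\right) \frac{17}{3} + 5\right) = 9 - \left(-17 + 5\right) = 9 - -12 = 9 + 12 = 21$)
$c{\left(n,r \right)} = 20$ ($c{\left(n,r \right)} = 41 - 21 = 20$)
$\left(-25731 + c{\left(-9,-14 \right)}\right) - 14215 = \left(-25731 + 20\right) - 14215 = -25711 - 14215 = -39926$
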